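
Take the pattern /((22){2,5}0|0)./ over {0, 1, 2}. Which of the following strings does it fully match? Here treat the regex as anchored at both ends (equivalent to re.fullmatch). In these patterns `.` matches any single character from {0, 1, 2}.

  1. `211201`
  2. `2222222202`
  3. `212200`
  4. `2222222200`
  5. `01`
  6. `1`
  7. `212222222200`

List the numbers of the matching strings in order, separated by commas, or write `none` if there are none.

2, 4, 5

1 → no match
2 → match
3 → no match
4 → match
5 → match
6 → no match
7 → no match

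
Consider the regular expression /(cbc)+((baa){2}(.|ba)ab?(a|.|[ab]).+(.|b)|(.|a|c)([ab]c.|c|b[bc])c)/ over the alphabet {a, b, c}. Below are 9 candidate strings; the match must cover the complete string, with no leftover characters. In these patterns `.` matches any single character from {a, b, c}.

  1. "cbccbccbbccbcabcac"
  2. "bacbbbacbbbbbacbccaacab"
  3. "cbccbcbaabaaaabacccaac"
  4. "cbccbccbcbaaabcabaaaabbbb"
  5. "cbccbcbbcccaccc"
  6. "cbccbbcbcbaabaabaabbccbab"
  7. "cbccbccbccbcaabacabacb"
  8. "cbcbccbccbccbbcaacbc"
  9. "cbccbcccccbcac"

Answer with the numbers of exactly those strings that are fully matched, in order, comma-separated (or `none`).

3

1 → no match
2 → no match — must start with "cbc"
3 → match
4 → no match
5 → no match
6 → no match
7 → no match
8 → no match
9 → no match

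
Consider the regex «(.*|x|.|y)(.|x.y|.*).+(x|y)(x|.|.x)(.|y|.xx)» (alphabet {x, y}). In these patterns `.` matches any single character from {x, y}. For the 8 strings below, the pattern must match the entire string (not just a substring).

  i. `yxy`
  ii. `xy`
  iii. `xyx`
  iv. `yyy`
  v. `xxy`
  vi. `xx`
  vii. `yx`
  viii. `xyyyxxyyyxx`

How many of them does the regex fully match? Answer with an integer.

1

i → no match
ii → no match
iii → no match
iv → no match
v → no match
vi → no match
vii → no match
viii → match
Total matched: 1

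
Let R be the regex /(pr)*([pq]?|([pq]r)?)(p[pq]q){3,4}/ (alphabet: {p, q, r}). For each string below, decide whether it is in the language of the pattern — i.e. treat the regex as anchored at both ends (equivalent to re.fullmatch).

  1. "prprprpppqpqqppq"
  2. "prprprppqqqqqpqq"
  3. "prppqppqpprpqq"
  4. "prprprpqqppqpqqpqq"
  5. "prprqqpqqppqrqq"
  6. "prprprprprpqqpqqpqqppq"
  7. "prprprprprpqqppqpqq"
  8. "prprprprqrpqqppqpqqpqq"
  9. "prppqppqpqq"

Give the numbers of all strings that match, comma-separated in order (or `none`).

1 → match
2 → no match
3 → no match
4 → match
5 → no match
6 → match
7 → match
8 → match
9. "prppqppqpqq" → match

1, 4, 6, 7, 8, 9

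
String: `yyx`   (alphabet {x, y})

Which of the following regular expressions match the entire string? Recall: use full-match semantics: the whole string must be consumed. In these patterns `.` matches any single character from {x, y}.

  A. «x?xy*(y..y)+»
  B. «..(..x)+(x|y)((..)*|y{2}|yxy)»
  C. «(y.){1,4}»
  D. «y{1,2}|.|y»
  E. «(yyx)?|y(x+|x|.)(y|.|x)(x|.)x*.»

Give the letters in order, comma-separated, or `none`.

E

A → no match — must end with `y`
B → no match
C → no match
D → no match
E → match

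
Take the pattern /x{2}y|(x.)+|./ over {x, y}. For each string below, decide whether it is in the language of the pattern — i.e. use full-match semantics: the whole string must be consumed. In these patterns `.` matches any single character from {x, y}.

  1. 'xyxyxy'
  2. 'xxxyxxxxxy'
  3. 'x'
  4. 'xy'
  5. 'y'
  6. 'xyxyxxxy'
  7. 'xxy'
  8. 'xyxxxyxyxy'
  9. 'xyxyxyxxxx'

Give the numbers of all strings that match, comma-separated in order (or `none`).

1 → match
2 → match
3 → match
4 → match
5 → match
6 → match
7 → match
8 → match
9 → match

1, 2, 3, 4, 5, 6, 7, 8, 9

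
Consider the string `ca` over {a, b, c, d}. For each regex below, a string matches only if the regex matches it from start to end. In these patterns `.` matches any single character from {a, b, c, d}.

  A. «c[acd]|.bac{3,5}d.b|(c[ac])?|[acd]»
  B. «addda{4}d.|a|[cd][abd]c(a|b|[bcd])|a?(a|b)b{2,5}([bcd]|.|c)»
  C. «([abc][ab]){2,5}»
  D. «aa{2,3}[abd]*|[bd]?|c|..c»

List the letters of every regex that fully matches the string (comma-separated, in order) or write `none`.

A

A → match
B → no match
C → no match
D → no match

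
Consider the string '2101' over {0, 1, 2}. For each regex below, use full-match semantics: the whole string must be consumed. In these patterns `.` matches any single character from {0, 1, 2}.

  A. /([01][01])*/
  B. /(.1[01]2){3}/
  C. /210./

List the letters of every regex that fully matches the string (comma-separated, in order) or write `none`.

A → no match
B → no match — must end with '2'
C → match

C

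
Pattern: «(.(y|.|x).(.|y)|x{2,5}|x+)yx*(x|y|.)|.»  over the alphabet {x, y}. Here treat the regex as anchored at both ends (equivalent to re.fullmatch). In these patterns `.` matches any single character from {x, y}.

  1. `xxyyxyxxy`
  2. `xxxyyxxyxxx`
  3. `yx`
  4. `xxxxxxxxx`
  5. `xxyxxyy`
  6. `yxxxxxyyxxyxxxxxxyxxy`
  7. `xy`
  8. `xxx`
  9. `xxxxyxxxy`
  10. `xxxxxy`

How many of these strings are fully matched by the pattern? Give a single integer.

1 → no match
2 → no match
3 → no match
4 → no match
5 → no match
6 → no match
7 → no match
8 → no match
9 → match
10 → no match
Total matched: 1

1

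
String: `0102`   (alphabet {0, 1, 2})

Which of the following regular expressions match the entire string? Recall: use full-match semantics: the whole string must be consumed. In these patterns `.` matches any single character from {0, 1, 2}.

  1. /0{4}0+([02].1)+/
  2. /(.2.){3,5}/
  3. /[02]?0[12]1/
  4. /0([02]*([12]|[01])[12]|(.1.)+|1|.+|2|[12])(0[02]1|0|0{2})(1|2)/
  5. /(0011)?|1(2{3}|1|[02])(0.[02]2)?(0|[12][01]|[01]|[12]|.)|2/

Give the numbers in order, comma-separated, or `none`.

4

1 → no match — must end with `1`
2 → no match
3 → no match — must end with `1`
4 → match
5 → no match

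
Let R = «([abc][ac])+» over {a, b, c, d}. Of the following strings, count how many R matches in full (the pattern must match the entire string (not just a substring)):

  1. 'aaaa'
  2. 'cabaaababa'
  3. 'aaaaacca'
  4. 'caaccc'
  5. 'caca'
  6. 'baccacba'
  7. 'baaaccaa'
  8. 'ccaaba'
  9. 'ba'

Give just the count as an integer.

9

1 → match
2 → match
3 → match
4 → match
5 → match
6 → match
7 → match
8 → match
9 → match
Total matched: 9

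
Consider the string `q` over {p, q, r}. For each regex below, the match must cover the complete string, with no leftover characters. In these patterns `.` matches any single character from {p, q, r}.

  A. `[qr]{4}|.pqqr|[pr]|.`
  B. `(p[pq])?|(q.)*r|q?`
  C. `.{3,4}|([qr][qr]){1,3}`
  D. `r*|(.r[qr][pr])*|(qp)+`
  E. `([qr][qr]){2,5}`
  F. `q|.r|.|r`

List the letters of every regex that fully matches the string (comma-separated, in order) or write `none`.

A → match
B → match
C → no match
D → no match
E → no match
F → match

A, B, F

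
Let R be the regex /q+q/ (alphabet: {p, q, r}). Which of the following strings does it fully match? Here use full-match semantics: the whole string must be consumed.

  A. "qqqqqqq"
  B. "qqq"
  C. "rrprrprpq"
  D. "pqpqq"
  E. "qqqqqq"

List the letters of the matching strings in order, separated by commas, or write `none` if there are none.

A → match
B → match
C → no match — must start with "q"
D → no match — must start with "q"
E → match

A, B, E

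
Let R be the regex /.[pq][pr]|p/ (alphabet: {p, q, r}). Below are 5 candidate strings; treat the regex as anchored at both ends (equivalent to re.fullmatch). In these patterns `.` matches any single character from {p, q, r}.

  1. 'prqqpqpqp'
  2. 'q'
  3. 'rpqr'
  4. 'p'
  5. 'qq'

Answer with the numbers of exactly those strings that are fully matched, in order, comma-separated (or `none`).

1 → no match
2 → no match
3 → no match
4 → match
5 → no match

4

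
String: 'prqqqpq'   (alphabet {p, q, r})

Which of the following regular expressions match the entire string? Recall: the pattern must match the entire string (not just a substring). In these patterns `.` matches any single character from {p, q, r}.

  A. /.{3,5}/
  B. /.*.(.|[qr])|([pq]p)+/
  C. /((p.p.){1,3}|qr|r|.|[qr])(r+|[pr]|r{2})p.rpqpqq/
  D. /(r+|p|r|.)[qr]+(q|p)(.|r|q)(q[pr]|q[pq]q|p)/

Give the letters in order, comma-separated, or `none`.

A → no match
B → match
C → no match — must end with 'rpqpqq'
D → match

B, D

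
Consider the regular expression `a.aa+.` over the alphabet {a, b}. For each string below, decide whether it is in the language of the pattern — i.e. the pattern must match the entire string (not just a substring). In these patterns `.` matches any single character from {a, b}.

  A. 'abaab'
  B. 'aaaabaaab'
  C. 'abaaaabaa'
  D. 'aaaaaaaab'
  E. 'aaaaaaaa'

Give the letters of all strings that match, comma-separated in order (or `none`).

A → match
B → no match
C → no match
D → match
E → match

A, D, E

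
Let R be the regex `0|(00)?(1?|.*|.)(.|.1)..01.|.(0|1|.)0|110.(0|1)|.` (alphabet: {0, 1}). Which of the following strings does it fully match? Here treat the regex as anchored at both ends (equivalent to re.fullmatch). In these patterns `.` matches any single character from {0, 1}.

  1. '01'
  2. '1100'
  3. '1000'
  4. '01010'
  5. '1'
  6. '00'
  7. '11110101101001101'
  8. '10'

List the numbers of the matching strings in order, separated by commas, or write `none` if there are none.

1 → no match
2 → no match
3 → no match
4 → no match
5 → match
6 → no match
7 → no match
8 → no match

5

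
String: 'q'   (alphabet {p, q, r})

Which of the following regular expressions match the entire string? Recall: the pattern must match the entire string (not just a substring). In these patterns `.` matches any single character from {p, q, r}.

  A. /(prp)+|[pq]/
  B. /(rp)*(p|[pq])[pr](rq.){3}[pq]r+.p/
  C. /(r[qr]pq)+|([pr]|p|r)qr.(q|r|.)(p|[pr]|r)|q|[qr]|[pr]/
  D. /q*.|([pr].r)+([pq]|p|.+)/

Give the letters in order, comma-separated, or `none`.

A, C, D

A → match
B → no match — must end with 'p'
C → match
D → match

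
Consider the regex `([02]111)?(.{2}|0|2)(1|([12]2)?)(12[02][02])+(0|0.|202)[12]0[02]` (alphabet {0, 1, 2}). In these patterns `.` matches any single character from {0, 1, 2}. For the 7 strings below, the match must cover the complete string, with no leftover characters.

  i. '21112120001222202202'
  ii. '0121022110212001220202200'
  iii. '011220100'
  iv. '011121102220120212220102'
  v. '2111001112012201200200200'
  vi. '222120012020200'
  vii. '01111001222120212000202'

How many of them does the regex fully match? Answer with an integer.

1

i → no match
ii → no match
iii → no match
iv → no match
v → no match
vi → match
vii → no match
Total matched: 1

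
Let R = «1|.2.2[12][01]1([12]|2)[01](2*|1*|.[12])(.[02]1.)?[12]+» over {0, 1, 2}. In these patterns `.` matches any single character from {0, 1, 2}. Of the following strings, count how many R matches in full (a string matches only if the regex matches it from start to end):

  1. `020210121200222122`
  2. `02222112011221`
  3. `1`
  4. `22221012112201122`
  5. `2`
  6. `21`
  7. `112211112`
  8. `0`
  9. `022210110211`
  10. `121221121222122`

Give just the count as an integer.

5

1 → no match
2 → match
3 → match
4 → match
5 → no match
6 → no match
7 → no match
8 → no match
9 → match
10 → match
Total matched: 5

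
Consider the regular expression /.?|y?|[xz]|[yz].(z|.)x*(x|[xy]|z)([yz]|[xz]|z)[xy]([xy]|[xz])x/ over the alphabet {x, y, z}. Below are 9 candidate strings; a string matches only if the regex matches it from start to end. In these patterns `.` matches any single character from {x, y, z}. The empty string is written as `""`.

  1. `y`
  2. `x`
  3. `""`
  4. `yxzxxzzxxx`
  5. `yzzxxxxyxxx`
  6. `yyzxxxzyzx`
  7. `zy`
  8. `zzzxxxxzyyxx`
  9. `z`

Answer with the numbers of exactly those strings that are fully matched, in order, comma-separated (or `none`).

1 → match
2 → match
3 → match
4 → match
5 → match
6 → match
7 → no match
8 → match
9 → match

1, 2, 3, 4, 5, 6, 8, 9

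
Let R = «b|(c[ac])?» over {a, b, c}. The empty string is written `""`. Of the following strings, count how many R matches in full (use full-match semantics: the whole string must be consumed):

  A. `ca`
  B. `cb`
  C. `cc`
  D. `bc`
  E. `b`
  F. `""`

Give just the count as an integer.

A → match
B → no match
C → match
D → no match
E → match
F → match
Total matched: 4

4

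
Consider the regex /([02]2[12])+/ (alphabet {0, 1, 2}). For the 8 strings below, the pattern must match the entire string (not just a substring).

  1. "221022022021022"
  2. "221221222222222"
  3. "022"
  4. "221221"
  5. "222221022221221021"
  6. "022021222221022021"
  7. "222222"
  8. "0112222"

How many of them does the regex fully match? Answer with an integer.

7

1 → match
2 → match
3 → match
4 → match
5 → match
6 → match
7 → match
8 → no match
Total matched: 7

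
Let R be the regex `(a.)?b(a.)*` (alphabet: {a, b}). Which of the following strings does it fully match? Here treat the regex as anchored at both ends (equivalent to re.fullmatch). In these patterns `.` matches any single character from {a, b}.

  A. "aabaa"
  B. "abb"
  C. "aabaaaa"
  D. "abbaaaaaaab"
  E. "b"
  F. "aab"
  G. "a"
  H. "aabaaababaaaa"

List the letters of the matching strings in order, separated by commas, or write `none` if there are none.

A → match
B → match
C → match
D → match
E → match
F → match
G → no match
H → match

A, B, C, D, E, F, H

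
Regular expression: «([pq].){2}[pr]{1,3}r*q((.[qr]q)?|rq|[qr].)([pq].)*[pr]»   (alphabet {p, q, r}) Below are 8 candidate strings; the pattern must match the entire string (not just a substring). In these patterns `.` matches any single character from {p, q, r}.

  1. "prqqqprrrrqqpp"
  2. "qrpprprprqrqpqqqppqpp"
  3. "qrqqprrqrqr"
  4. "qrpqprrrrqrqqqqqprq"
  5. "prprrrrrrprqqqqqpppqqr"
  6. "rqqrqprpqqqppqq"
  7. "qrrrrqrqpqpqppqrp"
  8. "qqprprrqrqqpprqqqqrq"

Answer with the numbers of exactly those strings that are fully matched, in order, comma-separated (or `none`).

3

1 → no match
2 → no match
3. "qrqqprrqrqr" → match
4 → no match
5 → no match
6 → no match
7 → no match
8 → no match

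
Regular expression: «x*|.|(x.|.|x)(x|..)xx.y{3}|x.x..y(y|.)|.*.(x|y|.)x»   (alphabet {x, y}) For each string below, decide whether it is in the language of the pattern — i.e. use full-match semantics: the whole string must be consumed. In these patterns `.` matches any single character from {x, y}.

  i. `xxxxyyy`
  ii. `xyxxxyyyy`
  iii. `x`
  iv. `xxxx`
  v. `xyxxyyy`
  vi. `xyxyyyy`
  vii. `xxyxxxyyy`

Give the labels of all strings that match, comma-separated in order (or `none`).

i, ii, iii, iv, v, vi, vii

i. `xxxxyyy` → match
ii. `xyxxxyyyy` → match
iii. `x` → match
iv. `xxxx` → match
v. `xyxxyyy` → match
vi. `xyxyyyy` → match
vii. `xxyxxxyyy` → match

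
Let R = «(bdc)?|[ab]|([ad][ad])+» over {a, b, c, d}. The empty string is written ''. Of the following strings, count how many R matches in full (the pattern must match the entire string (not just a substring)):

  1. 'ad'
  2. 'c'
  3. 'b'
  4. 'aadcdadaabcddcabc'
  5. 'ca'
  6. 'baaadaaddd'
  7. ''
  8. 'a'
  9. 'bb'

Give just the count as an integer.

1 → match
2 → no match
3 → match
4 → no match
5 → no match
6 → no match
7 → match
8 → match
9 → no match
Total matched: 4

4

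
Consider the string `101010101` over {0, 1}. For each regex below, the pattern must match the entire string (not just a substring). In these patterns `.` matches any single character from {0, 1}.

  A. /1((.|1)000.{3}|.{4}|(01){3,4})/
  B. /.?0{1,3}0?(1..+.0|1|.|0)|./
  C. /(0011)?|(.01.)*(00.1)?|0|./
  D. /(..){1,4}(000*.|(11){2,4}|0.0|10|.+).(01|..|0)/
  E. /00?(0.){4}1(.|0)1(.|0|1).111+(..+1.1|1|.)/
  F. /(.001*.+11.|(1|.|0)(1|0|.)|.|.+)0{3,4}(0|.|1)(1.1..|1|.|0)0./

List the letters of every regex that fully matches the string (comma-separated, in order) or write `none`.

A, D

A → match
B → no match
C → no match
D → match
E → no match — must start with `0`
F → no match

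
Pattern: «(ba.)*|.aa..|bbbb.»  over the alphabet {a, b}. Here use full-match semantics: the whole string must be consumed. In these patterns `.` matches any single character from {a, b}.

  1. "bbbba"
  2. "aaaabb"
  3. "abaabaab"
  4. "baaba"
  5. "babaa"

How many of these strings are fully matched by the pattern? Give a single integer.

2

1 → match
2 → no match
3 → no match
4 → match
5 → no match
Total matched: 2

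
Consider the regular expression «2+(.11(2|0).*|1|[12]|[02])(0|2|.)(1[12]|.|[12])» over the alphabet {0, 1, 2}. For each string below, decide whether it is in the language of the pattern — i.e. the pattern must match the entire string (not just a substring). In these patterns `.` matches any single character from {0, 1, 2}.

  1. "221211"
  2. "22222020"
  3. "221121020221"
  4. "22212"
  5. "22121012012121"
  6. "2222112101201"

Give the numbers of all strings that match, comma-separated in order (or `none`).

1 → match
2 → match
3 → match
4 → match
5 → no match
6 → match

1, 2, 3, 4, 6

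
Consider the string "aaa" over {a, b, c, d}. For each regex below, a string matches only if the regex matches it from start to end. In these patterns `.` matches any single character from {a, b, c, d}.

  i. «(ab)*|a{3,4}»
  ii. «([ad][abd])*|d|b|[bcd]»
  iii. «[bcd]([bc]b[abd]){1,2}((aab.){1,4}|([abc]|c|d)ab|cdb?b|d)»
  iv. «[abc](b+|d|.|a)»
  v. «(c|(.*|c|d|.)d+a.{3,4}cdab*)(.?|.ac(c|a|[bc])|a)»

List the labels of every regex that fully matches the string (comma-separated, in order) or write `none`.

i → match
ii → no match
iii → no match
iv → no match
v → no match

i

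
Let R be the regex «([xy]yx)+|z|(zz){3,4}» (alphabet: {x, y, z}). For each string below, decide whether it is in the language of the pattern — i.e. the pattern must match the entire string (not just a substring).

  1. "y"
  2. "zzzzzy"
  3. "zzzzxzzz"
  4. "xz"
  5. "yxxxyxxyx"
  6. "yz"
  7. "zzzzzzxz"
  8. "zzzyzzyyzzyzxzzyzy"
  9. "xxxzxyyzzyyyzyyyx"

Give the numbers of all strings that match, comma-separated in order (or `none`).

1 → no match
2 → no match
3 → no match
4 → no match
5 → no match
6 → no match
7 → no match
8 → no match
9 → no match

none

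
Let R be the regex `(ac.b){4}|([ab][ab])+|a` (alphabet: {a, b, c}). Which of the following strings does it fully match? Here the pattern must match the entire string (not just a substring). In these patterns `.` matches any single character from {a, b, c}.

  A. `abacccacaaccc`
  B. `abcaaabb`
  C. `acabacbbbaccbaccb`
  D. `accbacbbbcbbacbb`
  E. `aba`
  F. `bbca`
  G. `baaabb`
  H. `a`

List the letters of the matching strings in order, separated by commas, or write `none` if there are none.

A → no match
B. `abcaaabb` → no match
C → no match
D → no match
E. `aba` → no match
F. `bbca` → no match
G. `baaabb` → match
H. `a` → match

G, H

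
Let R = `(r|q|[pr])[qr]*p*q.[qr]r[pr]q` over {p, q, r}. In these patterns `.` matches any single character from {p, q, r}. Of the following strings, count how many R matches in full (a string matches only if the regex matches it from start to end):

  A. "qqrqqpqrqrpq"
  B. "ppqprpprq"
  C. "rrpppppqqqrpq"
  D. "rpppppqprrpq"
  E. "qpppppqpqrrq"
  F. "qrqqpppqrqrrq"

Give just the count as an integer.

5

A → match
B → no match
C → match
D → match
E → match
F → match
Total matched: 5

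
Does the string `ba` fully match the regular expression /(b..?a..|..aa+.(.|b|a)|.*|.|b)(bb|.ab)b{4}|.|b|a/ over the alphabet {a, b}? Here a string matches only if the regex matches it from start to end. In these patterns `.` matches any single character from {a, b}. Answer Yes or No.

No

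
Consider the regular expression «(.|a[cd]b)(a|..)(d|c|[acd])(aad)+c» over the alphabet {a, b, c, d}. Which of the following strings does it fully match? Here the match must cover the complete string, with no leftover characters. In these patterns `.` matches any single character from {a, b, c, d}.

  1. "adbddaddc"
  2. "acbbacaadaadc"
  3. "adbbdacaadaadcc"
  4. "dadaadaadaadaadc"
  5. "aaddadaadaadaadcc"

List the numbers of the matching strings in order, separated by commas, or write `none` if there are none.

2, 4

1 → no match — must end with "aadc"
2 → match
3 → no match — must end with "aadc"
4 → match
5 → no match — must end with "aadc"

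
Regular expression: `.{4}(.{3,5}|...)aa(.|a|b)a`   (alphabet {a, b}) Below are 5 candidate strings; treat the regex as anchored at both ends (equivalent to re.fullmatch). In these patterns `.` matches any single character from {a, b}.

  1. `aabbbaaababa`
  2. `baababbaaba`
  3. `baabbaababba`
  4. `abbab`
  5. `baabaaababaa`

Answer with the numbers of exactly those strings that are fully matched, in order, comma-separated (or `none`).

1 → no match
2 → match
3 → no match
4 → no match — must end with `a`
5 → no match

2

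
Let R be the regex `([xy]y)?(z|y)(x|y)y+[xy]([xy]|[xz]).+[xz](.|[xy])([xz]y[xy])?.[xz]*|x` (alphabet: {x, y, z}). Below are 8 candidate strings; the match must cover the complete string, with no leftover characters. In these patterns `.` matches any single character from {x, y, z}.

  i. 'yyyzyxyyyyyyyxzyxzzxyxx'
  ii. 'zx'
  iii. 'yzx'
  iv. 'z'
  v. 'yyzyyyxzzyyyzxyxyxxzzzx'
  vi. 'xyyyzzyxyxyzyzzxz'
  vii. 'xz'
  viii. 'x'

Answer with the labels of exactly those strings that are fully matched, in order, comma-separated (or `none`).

i → no match
ii. 'zx' → no match
iii. 'yzx' → no match
iv. 'z' → no match
v → match
vi → no match
vii. 'xz' → no match
viii. 'x' → match

v, viii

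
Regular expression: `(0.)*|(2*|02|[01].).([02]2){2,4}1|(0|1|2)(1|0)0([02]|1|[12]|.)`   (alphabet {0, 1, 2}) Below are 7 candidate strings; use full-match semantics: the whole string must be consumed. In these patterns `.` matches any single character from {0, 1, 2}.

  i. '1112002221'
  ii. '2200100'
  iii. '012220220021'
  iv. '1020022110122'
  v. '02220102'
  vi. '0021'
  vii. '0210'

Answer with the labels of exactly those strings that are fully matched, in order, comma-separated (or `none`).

i → no match
ii → no match
iii → no match
iv → no match
v → no match
vi → no match
vii → no match

none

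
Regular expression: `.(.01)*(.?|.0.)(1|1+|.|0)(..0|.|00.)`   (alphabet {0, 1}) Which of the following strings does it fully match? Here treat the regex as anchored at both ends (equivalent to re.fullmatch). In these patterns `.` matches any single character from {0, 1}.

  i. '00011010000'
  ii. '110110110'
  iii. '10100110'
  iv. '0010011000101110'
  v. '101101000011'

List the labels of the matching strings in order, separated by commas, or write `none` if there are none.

i → match
ii → match
iii → no match
iv → no match
v → no match

i, ii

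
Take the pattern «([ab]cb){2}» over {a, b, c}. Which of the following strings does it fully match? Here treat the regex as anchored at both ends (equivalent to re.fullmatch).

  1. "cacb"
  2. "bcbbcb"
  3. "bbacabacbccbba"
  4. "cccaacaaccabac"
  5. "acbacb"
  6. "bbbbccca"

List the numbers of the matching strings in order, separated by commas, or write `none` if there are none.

2, 5

1 → no match
2 → match
3 → no match — must end with "cb"
4 → no match — must end with "cb"
5 → match
6 → no match — must end with "cb"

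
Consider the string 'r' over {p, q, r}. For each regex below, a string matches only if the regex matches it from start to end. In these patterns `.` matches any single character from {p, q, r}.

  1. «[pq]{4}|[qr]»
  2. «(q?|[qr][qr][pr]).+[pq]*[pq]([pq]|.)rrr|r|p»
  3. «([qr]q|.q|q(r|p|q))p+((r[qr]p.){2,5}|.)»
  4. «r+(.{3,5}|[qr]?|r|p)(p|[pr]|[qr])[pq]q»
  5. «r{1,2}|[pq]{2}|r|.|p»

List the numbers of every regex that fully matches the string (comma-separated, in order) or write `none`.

1, 2, 5

1 → match
2 → match
3 → no match
4 → no match — must end with 'q'
5 → match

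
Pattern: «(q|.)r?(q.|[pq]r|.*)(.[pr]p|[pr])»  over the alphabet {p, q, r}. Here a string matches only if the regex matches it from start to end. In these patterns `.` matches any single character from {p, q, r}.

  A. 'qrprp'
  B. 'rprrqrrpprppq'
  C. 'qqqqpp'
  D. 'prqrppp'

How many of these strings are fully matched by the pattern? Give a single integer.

A → match
B → no match
C → match
D → match
Total matched: 3

3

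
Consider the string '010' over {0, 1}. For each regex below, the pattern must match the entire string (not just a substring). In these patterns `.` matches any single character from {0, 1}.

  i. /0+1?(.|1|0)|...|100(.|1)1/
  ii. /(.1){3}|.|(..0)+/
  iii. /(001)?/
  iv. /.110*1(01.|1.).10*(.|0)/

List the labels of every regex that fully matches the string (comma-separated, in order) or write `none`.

i, ii

i → match
ii → match
iii → no match
iv → no match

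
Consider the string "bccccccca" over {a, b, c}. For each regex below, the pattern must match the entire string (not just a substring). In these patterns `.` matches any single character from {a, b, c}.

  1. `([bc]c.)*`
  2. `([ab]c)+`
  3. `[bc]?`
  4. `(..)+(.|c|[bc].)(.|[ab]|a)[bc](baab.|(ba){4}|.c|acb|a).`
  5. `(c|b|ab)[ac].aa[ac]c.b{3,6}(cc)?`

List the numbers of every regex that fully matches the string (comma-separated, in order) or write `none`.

1 → match
2 → no match — must end with "c"
3 → no match
4 → match
5 → no match

1, 4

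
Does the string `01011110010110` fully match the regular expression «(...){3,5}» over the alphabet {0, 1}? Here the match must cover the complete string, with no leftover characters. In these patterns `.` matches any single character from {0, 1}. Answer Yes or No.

No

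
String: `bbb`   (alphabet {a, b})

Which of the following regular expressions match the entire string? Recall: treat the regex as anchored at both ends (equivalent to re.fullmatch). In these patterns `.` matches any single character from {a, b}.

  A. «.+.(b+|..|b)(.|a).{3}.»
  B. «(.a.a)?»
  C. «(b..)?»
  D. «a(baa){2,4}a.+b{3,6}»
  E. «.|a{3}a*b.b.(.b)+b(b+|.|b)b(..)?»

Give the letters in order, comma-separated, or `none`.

A → no match
B → no match
C → match
D → no match — must start with `abaa`
E → no match

C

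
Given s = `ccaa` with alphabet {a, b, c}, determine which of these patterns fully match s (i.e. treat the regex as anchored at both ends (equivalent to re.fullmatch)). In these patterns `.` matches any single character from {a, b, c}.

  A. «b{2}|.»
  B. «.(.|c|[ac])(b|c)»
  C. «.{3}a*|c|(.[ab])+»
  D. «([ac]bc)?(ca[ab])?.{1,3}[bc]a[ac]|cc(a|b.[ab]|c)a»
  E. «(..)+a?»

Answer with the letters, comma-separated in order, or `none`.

C, D, E

A → no match
B → no match
C → match
D → match
E → match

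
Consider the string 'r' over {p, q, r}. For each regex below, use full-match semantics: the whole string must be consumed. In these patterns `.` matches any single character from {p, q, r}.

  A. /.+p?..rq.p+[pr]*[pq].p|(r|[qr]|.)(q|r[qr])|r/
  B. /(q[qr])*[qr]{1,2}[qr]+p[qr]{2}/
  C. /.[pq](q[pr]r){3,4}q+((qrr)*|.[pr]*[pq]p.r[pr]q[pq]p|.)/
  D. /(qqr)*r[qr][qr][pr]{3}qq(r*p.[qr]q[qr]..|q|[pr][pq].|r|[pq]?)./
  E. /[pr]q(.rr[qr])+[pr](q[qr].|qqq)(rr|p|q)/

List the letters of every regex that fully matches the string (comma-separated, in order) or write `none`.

A

A → match
B → no match
C → no match
D → no match
E → no match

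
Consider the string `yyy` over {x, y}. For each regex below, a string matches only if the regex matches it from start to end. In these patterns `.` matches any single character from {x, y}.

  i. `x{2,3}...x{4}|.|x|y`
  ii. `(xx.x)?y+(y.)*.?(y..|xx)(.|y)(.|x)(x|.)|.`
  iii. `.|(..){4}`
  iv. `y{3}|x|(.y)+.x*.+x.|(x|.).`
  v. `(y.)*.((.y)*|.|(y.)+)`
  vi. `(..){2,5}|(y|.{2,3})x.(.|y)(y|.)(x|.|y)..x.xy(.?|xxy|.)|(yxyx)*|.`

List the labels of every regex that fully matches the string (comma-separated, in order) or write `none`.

iv, v

i → no match
ii → no match
iii → no match
iv → match
v → match
vi → no match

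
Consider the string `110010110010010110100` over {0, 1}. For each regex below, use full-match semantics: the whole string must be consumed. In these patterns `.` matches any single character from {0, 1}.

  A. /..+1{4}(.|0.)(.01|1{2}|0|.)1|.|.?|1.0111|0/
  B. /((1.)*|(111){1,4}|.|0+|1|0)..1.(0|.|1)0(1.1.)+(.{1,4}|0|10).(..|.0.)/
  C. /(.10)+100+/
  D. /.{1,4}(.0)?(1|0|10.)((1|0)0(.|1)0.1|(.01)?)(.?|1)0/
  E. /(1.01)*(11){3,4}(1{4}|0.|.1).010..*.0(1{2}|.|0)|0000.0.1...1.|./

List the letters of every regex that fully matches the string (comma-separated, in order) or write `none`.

A → no match
B → no match
C → match
D → no match
E → no match

C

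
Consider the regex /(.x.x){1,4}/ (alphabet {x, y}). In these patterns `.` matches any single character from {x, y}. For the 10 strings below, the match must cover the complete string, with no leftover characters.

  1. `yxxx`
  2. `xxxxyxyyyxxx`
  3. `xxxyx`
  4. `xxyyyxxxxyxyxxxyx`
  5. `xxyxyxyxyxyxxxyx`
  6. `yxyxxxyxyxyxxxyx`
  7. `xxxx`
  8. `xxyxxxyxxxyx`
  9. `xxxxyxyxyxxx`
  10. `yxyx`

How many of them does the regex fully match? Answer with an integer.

7

1. `yxxx` → match
2. `xxxxyxyyyxxx` → no match
3. `xxxyx` → no match
4 → no match
5 → match
6 → match
7. `xxxx` → match
8. `xxyxxxyxxxyx` → match
9. `xxxxyxyxyxxx` → match
10. `yxyx` → match
Total matched: 7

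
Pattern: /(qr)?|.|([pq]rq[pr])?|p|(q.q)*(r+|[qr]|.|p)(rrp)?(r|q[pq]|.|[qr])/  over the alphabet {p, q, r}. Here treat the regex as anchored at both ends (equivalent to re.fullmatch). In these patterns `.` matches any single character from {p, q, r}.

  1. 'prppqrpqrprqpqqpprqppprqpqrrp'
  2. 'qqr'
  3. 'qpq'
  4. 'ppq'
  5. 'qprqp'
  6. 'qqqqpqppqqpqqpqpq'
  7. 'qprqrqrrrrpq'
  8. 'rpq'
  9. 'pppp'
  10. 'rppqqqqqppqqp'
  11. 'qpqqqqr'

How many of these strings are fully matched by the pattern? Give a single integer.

0

1 → no match
2 → no match
3 → no match
4 → no match
5 → no match
6 → no match
7 → no match
8 → no match
9 → no match
10 → no match
11 → no match
Total matched: 0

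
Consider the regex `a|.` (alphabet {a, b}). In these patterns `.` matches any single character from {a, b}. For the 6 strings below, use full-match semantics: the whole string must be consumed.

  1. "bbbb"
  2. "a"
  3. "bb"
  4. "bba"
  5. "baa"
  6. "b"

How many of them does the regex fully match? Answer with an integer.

1 → no match
2 → match
3 → no match
4 → no match
5 → no match
6 → match
Total matched: 2

2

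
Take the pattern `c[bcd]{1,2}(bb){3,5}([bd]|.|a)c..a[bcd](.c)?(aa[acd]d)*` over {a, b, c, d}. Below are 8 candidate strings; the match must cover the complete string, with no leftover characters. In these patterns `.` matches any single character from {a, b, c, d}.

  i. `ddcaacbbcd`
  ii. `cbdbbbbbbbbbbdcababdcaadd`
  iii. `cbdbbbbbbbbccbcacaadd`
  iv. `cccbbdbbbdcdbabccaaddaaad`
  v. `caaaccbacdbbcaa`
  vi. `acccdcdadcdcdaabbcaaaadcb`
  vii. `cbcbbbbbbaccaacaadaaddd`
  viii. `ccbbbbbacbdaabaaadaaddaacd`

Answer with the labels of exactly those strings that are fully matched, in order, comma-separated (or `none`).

i → no match — must start with `c`
ii → match
iii → match
iv → no match
v → no match
vi → no match — must start with `c`
vii → no match
viii → no match

ii, iii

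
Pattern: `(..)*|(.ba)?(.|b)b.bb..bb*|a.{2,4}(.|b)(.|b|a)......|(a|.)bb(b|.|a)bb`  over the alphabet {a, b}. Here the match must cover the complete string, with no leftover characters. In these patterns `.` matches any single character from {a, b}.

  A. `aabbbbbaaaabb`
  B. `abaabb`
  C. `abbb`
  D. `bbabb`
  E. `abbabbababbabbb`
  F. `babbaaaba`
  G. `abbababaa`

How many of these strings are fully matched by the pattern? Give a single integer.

A → match
B → match
C → match
D → no match
E → no match
F → no match
G → no match
Total matched: 3

3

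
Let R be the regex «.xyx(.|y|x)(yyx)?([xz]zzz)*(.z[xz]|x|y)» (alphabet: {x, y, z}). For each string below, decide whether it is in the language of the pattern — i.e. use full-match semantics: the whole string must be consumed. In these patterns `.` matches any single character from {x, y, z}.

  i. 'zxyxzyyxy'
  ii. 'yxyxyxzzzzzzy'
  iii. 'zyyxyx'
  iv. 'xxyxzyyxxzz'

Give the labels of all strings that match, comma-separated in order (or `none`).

i → match
ii → no match
iii → no match
iv → match

i, iv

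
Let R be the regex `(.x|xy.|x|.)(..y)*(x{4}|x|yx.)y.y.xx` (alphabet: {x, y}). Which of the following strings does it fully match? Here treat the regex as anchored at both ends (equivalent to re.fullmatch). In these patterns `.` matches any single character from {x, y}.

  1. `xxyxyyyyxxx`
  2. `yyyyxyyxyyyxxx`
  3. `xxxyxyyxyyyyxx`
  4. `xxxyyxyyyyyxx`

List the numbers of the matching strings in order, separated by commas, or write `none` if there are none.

1, 2, 3, 4

1 → match
2 → match
3 → match
4 → match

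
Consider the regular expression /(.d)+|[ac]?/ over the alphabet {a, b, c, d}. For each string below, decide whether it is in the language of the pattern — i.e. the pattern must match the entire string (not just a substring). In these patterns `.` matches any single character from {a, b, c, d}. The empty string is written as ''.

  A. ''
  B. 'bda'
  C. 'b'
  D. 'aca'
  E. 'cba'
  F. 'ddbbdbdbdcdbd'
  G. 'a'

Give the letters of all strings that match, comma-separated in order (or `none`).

A → match
B → no match
C → no match
D → no match
E → no match
F → no match
G → match

A, G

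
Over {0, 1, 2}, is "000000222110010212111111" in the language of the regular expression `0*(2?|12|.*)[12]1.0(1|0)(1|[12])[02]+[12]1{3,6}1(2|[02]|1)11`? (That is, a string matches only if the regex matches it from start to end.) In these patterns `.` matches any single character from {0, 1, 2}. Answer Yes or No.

No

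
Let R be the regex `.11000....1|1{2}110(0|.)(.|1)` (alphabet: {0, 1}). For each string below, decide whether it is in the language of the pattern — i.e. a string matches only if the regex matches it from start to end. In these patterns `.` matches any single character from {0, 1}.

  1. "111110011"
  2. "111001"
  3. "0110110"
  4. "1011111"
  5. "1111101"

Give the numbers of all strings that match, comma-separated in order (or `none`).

none

1 → no match
2 → no match
3 → no match
4 → no match
5 → no match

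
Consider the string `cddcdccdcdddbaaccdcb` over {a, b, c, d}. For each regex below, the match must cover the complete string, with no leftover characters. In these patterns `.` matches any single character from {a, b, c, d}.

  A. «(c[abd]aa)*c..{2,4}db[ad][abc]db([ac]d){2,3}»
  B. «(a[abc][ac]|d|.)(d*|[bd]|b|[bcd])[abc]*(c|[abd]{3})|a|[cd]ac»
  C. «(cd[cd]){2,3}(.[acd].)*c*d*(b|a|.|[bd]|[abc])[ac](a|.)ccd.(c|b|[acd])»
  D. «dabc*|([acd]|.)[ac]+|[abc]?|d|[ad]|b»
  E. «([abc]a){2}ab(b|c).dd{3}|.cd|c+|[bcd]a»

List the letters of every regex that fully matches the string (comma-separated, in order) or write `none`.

C

A → no match — must end with `d`
B → no match
C → match
D → no match
E → no match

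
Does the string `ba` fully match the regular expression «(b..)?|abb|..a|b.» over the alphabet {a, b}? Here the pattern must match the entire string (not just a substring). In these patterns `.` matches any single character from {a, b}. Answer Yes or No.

Yes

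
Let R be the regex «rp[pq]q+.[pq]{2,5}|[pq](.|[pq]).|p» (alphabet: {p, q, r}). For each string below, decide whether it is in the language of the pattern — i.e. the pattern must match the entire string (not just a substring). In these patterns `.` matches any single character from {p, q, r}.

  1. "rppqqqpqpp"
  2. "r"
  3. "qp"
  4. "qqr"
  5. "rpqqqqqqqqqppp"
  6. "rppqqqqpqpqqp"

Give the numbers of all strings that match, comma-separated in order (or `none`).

1, 4, 5, 6

1 → match
2 → no match
3 → no match
4 → match
5 → match
6 → match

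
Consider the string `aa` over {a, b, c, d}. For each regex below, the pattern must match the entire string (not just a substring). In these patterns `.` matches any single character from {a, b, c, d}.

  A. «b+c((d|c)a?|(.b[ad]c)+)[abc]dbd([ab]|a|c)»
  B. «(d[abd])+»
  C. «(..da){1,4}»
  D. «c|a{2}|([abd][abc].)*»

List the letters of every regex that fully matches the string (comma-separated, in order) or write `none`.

D

A → no match — must start with `b`
B → no match — must start with `d`
C → no match — must end with `da`
D → match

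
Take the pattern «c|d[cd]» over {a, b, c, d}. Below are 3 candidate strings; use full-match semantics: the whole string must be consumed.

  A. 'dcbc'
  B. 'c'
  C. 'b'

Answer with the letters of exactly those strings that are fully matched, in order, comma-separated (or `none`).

A. 'dcbc' → no match
B. 'c' → match
C. 'b' → no match

B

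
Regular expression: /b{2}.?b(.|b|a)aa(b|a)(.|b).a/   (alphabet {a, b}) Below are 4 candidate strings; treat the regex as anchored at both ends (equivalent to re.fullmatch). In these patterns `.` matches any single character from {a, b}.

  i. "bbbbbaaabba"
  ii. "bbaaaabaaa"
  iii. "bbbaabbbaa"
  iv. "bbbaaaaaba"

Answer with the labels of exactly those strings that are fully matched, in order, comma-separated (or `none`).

i. "bbbbbaaabba" → match
ii. "bbaaaabaaa" → no match
iii. "bbbaabbbaa" → no match
iv. "bbbaaaaaba" → match

i, iv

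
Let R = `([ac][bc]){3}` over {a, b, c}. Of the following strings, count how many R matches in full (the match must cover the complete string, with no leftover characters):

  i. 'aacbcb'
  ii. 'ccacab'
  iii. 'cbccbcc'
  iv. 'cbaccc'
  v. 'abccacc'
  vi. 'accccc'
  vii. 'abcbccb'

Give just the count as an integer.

i → no match
ii → match
iii → no match
iv → match
v → no match
vi → match
vii → no match
Total matched: 3

3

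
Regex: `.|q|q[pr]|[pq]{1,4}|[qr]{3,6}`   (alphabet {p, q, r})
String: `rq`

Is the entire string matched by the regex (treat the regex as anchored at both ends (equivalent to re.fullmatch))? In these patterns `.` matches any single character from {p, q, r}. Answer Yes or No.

No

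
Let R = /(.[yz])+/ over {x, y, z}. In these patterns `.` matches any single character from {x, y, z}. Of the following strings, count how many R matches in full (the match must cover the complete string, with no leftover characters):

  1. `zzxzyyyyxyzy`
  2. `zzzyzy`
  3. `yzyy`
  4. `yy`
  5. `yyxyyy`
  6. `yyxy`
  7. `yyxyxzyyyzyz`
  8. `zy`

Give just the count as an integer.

1. `zzxzyyyyxyzy` → match
2. `zzzyzy` → match
3. `yzyy` → match
4. `yy` → match
5. `yyxyyy` → match
6. `yyxy` → match
7. `yyxyxzyyyzyz` → match
8. `zy` → match
Total matched: 8

8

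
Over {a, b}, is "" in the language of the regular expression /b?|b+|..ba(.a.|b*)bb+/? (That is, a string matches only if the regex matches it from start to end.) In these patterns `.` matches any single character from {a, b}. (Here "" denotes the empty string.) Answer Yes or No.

Yes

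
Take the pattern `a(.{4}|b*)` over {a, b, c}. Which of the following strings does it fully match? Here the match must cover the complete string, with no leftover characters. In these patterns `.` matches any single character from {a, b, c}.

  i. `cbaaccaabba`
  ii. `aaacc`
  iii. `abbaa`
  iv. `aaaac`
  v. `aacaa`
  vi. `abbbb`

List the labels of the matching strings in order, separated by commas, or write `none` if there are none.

i → no match — must start with `a`
ii → match
iii → match
iv → match
v → match
vi → match

ii, iii, iv, v, vi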